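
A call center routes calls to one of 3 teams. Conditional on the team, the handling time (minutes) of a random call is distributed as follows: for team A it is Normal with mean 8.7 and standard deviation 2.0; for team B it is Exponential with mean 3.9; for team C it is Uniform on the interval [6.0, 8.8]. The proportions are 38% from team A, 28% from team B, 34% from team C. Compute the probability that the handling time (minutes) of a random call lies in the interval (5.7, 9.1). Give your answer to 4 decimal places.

Conditional on each team, P(5.7 < X < 9.1): A: 0.512453; B: 0.134907; C: 1.
By total probability, P(5.7 < X < 9.1) = 0.38·0.512453 + 0.28·0.134907 + 0.34·1 = 0.572506.

0.5725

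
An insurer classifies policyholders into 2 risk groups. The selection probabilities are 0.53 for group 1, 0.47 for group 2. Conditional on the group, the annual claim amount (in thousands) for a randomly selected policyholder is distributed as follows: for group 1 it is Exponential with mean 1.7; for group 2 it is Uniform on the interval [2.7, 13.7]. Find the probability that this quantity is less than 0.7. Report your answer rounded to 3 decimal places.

Conditional on each group, P(X < 0.7): 1: 0.33752; 2: 0.
By total probability, P(X < 0.7) = 0.53·0.33752 + 0.47·0 = 0.178886.

0.179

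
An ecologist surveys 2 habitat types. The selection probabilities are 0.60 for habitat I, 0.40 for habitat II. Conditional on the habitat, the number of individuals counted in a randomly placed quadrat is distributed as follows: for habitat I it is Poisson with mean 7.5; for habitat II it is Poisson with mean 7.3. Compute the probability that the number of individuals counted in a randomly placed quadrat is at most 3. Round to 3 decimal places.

Conditional on each habitat, P(X ≤ 3): I: 0.0591455; II: 0.067406.
By total probability, P(X ≤ 3) = 0.6·0.0591455 + 0.4·0.067406 = 0.0624497.

0.062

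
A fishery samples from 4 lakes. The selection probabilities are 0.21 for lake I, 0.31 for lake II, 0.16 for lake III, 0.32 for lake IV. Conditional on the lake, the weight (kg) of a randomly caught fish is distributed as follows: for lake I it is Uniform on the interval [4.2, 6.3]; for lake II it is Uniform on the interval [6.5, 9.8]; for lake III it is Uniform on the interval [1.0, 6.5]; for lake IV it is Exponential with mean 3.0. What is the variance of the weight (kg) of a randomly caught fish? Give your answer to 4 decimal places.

8.2252

Per component, I: μ=5.25, E[X²]=27.93; II: μ=8.15, E[X²]=67.33; III: μ=3.75, E[X²]=16.5833; IV: μ=3, E[X²]=18.
E[X] = 0.21·5.25 + 0.31·8.15 + 0.16·3.75 + 0.32·3 = 5.189.
E[X²] = 0.21·27.93 + 0.31·67.33 + 0.16·16.5833 + 0.32·18 = 35.1509.
Var(X) = E[X²] − (E[X])² = 35.1509 − 26.9257 = 8.22521.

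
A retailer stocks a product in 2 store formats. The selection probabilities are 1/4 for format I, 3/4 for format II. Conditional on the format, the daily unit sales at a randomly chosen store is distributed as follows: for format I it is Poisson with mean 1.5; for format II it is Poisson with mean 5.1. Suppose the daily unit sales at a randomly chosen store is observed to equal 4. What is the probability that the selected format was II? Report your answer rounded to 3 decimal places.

0.916

Likelihoods P(X=4 | ·): I: 0.0470665; II: 0.171857.
Posterior ∝ prior × likelihood. Numerator for II: 0.75·0.171857 = 0.128893.
Normalizing constant: 0.25·0.0470665 + 0.75·0.171857 = 0.140659.
P(II | observation) = 0.128893 / 0.140659 = 0.916347.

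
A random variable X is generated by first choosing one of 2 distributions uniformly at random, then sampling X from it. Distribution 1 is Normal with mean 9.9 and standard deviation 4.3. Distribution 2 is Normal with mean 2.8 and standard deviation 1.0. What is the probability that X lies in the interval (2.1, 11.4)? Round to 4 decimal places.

Conditional on each component, P(2.1 < X < 11.4): 1: 0.601552; 2: 0.758036.
By total probability, P(2.1 < X < 11.4) = 0.5·0.601552 + 0.5·0.758036 = 0.679794.

0.6798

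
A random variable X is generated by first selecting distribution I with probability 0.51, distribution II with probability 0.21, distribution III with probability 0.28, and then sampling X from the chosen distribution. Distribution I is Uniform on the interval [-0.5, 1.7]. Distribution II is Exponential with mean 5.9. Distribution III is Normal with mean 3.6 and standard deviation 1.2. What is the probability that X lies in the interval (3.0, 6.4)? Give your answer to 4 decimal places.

Conditional on each component, P(3.0 < X < 6.4): I: 0; II: 0.263425; III: 0.681647.
By total probability, P(3.0 < X < 6.4) = 0.51·0 + 0.21·0.263425 + 0.28·0.681647 = 0.24618.

0.2462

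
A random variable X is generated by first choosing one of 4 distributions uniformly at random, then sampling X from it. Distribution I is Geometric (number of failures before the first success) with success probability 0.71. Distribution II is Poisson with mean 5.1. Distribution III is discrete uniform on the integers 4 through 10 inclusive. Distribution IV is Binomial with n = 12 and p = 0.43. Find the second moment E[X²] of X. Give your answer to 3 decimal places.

28.605

For each component E[X²] = Var + (mean)², giving I: 0.742115; II: 31.11; III: 53; IV: 29.5668.
Overall E[X²] = 0.25·0.742115 + 0.25·31.11 + 0.25·53 + 0.25·29.5668 = 28.6047.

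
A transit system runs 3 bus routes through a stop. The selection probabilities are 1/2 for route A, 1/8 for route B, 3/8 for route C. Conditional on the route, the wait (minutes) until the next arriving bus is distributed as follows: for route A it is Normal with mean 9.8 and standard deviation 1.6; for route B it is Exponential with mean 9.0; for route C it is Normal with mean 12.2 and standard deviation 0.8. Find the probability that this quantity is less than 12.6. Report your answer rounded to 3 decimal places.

0.833

Conditional on each route, P(X < 12.6): A: 0.959941; B: 0.753403; C: 0.691462.
By total probability, P(X < 12.6) = 0.5·0.959941 + 0.125·0.753403 + 0.375·0.691462 = 0.833444.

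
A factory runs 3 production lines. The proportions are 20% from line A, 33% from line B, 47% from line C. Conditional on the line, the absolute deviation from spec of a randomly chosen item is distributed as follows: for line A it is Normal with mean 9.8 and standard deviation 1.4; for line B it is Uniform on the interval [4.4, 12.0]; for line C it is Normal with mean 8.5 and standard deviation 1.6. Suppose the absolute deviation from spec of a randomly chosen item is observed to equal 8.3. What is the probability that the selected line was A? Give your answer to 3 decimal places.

Likelihoods f(8.3 | ·): A: 0.160511; B: 0.131579; C: 0.247399.
Posterior ∝ prior × likelihood. Numerator for A: 0.2·0.160511 = 0.0321023.
Normalizing constant: 0.2·0.160511 + 0.33·0.131579 + 0.47·0.247399 = 0.191801.
P(A | observation) = 0.0321023 / 0.191801 = 0.167373.

0.167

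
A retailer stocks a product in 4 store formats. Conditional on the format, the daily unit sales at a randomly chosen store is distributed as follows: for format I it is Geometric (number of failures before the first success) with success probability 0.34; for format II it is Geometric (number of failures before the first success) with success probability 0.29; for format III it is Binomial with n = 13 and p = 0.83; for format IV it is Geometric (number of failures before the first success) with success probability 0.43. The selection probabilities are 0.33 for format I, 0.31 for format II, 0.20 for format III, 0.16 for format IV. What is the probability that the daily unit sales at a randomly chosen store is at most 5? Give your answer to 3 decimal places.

Conditional on each format, P(X ≤ 5): I: 0.917346; II: 0.8719; III: 0.000397367; IV: 0.965704.
By total probability, P(X ≤ 5) = 0.33·0.917346 + 0.31·0.8719 + 0.2·0.000397367 + 0.16·0.965704 = 0.727605.

0.728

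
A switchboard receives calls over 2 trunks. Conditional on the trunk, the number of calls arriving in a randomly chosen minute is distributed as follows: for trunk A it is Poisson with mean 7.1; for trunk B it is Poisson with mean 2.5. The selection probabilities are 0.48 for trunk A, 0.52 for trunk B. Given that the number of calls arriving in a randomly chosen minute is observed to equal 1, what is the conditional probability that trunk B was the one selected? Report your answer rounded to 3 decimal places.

Likelihoods P(X=1 | ·): A: 0.00585824; B: 0.205212.
Posterior ∝ prior × likelihood. Numerator for B: 0.52·0.205212 = 0.10671.
Normalizing constant: 0.48·0.00585824 + 0.52·0.205212 = 0.109522.
P(B | observation) = 0.10671 / 0.109522 = 0.974325.

0.974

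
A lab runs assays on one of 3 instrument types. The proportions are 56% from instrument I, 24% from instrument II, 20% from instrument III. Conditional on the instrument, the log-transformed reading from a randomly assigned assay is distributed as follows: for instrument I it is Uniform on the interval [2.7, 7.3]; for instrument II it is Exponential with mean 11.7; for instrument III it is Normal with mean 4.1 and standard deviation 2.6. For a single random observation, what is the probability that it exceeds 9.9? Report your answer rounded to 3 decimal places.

0.106

Conditional on each instrument, P(X > 9.9): I: 0; II: 0.429062; III: 0.0128482.
By total probability, P(X > 9.9) = 0.56·0 + 0.24·0.429062 + 0.2·0.0128482 = 0.105545.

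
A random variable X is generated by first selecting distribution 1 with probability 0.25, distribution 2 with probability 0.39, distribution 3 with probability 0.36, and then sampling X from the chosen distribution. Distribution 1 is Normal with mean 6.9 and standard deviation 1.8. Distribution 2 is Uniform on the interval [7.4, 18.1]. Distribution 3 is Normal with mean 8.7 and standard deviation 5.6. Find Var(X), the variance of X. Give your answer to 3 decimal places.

21.752

Per component, 1: μ=6.9, E[X²]=50.85; 2: μ=12.75, E[X²]=172.103; 3: μ=8.7, E[X²]=107.05.
E[X] = 0.25·6.9 + 0.39·12.75 + 0.36·8.7 = 9.8295.
E[X²] = 0.25·50.85 + 0.39·172.103 + 0.36·107.05 = 118.371.
Var(X) = E[X²] − (E[X])² = 118.371 − 96.6191 = 21.7517.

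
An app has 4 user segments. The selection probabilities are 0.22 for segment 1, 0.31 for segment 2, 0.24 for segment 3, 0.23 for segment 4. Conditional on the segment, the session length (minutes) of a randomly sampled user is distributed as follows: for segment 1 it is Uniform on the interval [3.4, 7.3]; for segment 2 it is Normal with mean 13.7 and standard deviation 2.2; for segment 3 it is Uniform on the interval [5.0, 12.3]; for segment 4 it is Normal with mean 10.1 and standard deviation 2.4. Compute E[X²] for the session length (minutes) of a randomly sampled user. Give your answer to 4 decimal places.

110.0704

For each component E[X²] = Var + (mean)², giving 1: 29.89; 2: 192.53; 3: 79.2633; 4: 107.77.
Overall E[X²] = 0.22·29.89 + 0.31·192.53 + 0.24·79.2633 + 0.23·107.77 = 110.07.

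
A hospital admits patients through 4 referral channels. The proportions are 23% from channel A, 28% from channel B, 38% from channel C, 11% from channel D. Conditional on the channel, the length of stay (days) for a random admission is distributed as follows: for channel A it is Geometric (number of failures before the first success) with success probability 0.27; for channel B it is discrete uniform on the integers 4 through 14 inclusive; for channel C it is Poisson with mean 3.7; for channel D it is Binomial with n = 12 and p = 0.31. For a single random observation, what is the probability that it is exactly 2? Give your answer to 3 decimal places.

Conditional on each channel, P(X = 2): A: 0.143883; B: 0; C: 0.169233; D: 0.155152.
By total probability, P(X = 2) = 0.23·0.143883 + 0.28·0 + 0.38·0.169233 + 0.11·0.155152 = 0.114468.

0.114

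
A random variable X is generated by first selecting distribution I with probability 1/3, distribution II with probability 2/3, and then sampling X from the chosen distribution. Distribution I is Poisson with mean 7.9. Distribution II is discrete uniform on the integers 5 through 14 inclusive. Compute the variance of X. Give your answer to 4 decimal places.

8.7022

Per component, I: μ=7.9, E[X²]=70.31; II: μ=9.5, E[X²]=98.5.
E[X] = 0.333333·7.9 + 0.666667·9.5 = 8.96667.
E[X²] = 0.333333·70.31 + 0.666667·98.5 = 89.1033.
Var(X) = E[X²] − (E[X])² = 89.1033 − 80.4011 = 8.70222.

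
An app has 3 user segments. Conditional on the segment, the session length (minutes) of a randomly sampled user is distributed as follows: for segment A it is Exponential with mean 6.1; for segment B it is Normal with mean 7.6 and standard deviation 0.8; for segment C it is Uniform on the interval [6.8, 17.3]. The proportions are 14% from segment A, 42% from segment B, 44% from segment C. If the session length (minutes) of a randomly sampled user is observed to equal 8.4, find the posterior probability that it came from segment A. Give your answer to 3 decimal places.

Likelihoods f(8.4 | ·): A: 0.0413643; B: 0.302463; C: 0.0952381.
Posterior ∝ prior × likelihood. Numerator for A: 0.14·0.0413643 = 0.005791.
Normalizing constant: 0.14·0.0413643 + 0.42·0.302463 + 0.44·0.0952381 = 0.17473.
P(A | observation) = 0.005791 / 0.17473 = 0.0331425.

0.033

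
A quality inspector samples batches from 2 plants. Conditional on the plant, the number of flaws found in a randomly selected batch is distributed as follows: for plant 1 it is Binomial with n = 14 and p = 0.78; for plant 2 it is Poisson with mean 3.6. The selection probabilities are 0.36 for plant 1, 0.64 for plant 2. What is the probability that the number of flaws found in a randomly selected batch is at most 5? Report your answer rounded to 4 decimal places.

0.5405

Conditional on each plant, P(X ≤ 5): 1: 0.000807063; 2: 0.844119.
By total probability, P(X ≤ 5) = 0.36·0.000807063 + 0.64·0.844119 = 0.540526.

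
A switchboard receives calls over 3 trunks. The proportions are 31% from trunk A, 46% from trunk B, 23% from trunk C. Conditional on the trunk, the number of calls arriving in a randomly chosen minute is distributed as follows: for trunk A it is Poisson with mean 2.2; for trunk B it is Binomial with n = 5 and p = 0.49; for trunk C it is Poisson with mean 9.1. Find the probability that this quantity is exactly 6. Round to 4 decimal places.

0.0257

Conditional on each trunk, P(X = 6): A: 0.0174484; B: 0; C: 0.0880716.
By total probability, P(X = 6) = 0.31·0.0174484 + 0.46·0 + 0.23·0.0880716 = 0.0256655.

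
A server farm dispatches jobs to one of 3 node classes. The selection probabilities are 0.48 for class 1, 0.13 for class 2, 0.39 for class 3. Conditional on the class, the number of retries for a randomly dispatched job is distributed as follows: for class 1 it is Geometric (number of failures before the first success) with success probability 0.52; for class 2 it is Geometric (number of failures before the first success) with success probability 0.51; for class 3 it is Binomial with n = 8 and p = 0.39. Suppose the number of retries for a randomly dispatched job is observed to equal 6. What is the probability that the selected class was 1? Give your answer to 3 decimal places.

0.167

Likelihoods P(X=6 | ·): 1: 0.00635991; 2: 0.00705906; 3: 0.0366611.
Posterior ∝ prior × likelihood. Numerator for 1: 0.48·0.00635991 = 0.00305276.
Normalizing constant: 0.48·0.00635991 + 0.13·0.00705906 + 0.39·0.0366611 = 0.0182683.
P(1 | observation) = 0.00305276 / 0.0182683 = 0.167107.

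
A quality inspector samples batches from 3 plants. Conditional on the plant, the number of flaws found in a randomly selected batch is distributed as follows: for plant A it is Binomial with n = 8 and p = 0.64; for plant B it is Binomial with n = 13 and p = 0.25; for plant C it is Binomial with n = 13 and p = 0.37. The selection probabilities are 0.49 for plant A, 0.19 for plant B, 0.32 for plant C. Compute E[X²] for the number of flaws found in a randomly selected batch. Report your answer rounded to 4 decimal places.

For each component E[X²] = Var + (mean)², giving A: 28.0576; B: 13; C: 26.1664.
Overall E[X²] = 0.49·28.0576 + 0.19·13 + 0.32·26.1664 = 24.5915.

24.5915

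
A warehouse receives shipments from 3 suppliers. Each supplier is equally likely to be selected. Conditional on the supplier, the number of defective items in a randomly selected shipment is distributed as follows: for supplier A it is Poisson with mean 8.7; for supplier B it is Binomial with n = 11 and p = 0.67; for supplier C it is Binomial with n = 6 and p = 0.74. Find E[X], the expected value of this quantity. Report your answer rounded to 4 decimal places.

6.8367

Component means — A: 8.7; B: 7.37; C: 4.44.
E[X] = 0.333333·8.7 + 0.333333·7.37 + 0.333333·4.44 = 6.83667.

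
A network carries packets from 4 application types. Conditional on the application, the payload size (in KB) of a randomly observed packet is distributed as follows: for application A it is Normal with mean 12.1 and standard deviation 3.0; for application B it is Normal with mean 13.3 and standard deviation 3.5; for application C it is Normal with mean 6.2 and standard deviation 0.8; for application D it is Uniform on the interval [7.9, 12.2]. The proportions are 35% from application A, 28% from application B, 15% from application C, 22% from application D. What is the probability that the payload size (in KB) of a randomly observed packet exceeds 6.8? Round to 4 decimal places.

0.8616

Conditional on each application, P(X > 6.8): A: 0.961358; B: 0.968355; C: 0.226627; D: 1.
By total probability, P(X > 6.8) = 0.35·0.961358 + 0.28·0.968355 + 0.15·0.226627 + 0.22·1 = 0.861609.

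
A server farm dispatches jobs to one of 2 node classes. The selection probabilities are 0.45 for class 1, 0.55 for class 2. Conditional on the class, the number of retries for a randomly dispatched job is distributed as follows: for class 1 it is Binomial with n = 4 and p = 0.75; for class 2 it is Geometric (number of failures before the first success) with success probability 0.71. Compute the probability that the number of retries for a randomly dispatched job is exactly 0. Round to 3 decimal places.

Conditional on each class, P(X = 0): 1: 0.00390625; 2: 0.71.
By total probability, P(X = 0) = 0.45·0.00390625 + 0.55·0.71 = 0.392258.

0.392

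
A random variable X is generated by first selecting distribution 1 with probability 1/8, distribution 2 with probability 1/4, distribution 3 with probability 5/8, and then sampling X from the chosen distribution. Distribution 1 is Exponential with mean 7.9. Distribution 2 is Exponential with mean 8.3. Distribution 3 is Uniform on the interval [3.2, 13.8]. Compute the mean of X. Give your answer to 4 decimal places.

Component means — 1: 7.9; 2: 8.3; 3: 8.5.
E[X] = 0.125·7.9 + 0.25·8.3 + 0.625·8.5 = 8.375.

8.3750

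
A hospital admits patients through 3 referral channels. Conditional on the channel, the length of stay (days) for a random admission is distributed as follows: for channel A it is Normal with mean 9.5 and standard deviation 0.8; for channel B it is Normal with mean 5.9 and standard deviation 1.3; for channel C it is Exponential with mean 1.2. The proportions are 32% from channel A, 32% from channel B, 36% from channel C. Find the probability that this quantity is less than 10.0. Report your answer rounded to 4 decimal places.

Conditional on each channel, P(X < 10.0): A: 0.734014; B: 0.999194; C: 0.99976.
By total probability, P(X < 10.0) = 0.32·0.734014 + 0.32·0.999194 + 0.36·0.99976 = 0.91454.

0.9145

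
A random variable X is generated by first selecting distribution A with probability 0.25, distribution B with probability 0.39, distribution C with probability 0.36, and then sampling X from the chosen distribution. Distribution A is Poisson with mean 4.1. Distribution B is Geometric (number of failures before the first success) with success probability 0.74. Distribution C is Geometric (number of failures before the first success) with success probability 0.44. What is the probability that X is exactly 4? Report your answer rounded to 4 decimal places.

Conditional on each component, P(X = 4): A: 0.195127; B: 0.00338162; C: 0.0432718.
By total probability, P(X = 4) = 0.25·0.195127 + 0.39·0.00338162 + 0.36·0.0432718 = 0.0656784.

0.0657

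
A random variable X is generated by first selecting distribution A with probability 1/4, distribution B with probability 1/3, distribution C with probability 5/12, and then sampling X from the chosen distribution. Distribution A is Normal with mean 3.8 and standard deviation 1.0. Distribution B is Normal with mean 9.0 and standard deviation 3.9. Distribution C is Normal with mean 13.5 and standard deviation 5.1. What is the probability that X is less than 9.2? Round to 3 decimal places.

Conditional on each component, P(X < 9.2): A: 1; B: 0.52045; C: 0.199576.
By total probability, P(X < 9.2) = 0.25·1 + 0.333333·0.52045 + 0.416667·0.199576 = 0.50664.

0.507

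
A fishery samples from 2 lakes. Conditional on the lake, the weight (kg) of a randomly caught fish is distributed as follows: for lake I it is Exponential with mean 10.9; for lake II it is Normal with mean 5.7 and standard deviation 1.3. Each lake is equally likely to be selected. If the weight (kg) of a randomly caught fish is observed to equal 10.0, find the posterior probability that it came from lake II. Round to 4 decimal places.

0.0340

Likelihoods f(10.0 | ·): I: 0.0366554; II: 0.0012918.
Posterior ∝ prior × likelihood. Numerator for II: 0.5·0.0012918 = 0.000645901.
Normalizing constant: 0.5·0.0366554 + 0.5·0.0012918 = 0.0189736.
P(II | observation) = 0.000645901 / 0.0189736 = 0.0340421.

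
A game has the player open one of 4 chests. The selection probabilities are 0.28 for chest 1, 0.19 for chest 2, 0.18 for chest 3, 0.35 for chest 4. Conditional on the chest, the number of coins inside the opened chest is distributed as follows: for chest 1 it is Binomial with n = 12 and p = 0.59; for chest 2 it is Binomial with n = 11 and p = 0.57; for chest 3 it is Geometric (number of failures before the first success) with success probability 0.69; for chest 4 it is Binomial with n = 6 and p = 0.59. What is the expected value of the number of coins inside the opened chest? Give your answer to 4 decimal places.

Component means — 1: 7.08; 2: 6.27; 3: 0.449275; 4: 3.54.
E[X] = 0.28·7.08 + 0.19·6.27 + 0.18·0.449275 + 0.35·3.54 = 4.49357.

4.4936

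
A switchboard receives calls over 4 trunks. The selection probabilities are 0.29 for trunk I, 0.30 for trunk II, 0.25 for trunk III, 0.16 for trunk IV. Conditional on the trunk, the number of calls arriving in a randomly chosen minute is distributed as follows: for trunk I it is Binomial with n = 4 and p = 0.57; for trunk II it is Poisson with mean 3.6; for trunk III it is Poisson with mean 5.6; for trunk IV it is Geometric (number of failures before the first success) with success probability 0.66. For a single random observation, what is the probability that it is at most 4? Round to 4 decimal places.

Conditional on each trunk, P(X ≤ 4): I: 1; II: 0.706438; III: 0.34215; IV: 0.995456.
By total probability, P(X ≤ 4) = 0.29·1 + 0.3·0.706438 + 0.25·0.34215 + 0.16·0.995456 = 0.746742.

0.7467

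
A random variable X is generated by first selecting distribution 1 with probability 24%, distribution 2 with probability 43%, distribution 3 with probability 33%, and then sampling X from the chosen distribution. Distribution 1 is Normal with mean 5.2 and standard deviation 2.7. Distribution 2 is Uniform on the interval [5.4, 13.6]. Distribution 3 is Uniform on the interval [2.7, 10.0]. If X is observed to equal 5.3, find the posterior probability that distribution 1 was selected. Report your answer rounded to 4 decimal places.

Likelihoods f(5.3 | ·): 1: 0.147655; 2: 0; 3: 0.136986.
Posterior ∝ prior × likelihood. Numerator for 1: 0.24·0.147655 = 0.0354372.
Normalizing constant: 0.24·0.147655 + 0.43·0 + 0.33·0.136986 = 0.0806427.
P(1 | observation) = 0.0354372 / 0.0806427 = 0.439435.

0.4394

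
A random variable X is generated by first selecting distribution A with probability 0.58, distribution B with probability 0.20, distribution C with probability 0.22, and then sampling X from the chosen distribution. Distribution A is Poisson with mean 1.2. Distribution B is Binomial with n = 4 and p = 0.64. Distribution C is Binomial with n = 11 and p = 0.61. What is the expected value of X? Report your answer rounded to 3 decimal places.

2.684

Component means — A: 1.2; B: 2.56; C: 6.71.
E[X] = 0.58·1.2 + 0.2·2.56 + 0.22·6.71 = 2.6842.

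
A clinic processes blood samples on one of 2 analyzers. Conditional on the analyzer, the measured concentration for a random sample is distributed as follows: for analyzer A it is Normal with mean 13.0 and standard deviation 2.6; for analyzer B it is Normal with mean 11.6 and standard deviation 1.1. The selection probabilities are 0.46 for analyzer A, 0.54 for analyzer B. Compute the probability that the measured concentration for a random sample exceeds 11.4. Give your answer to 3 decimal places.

0.645

Conditional on each analyzer, P(X > 11.4): A: 0.73085; B: 0.572137.
By total probability, P(X > 11.4) = 0.46·0.73085 + 0.54·0.572137 = 0.645145.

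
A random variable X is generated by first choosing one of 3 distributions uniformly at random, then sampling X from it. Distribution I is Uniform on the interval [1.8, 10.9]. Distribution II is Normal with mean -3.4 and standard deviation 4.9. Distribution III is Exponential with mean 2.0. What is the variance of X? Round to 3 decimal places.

27.542

Per component, I: μ=6.35, E[X²]=47.2233; II: μ=-3.4, E[X²]=35.57; III: μ=2, E[X²]=8.
E[X] = 0.333333·6.35 + 0.333333·-3.4 + 0.333333·2 = 1.65.
E[X²] = 0.333333·47.2233 + 0.333333·35.57 + 0.333333·8 = 30.2644.
Var(X) = E[X²] − (E[X])² = 30.2644 − 2.7225 = 27.5419.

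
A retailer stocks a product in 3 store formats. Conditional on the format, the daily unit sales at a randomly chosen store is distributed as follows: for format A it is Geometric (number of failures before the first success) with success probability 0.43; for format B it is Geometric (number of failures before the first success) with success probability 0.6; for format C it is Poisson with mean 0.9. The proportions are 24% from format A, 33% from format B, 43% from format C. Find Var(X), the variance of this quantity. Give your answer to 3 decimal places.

Per component, A: μ=1.32558, E[X²]=4.83991; B: μ=0.666667, E[X²]=1.55556; C: μ=0.9, E[X²]=1.71.
E[X] = 0.24·1.32558 + 0.33·0.666667 + 0.43·0.9 = 0.92514.
E[X²] = 0.24·4.83991 + 0.33·1.55556 + 0.43·1.71 = 2.41021.
Var(X) = E[X²] − (E[X])² = 2.41021 − 0.855883 = 1.55433.

1.554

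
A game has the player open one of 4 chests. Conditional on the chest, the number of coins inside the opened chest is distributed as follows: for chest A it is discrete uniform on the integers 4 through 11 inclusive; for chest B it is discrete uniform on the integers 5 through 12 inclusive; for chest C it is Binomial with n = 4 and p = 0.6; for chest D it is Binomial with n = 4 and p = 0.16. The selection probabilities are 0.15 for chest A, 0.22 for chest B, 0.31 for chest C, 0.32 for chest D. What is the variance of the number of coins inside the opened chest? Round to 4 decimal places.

13.1077

Per component, A: μ=7.5, E[X²]=61.5; B: μ=8.5, E[X²]=77.5; C: μ=2.4, E[X²]=6.72; D: μ=0.64, E[X²]=0.9472.
E[X] = 0.15·7.5 + 0.22·8.5 + 0.31·2.4 + 0.32·0.64 = 3.9438.
E[X²] = 0.15·61.5 + 0.22·77.5 + 0.31·6.72 + 0.32·0.9472 = 28.6613.
Var(X) = E[X²] − (E[X])² = 28.6613 − 15.5536 = 13.1077.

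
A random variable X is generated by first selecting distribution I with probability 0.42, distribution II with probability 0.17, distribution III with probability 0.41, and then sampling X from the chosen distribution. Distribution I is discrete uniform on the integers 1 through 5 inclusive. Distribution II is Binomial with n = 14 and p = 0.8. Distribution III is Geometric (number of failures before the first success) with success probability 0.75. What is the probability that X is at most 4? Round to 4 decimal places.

0.7456

Conditional on each component, P(X ≤ 4): I: 0.8; II: 4.60497e-05; III: 0.999023.
By total probability, P(X ≤ 4) = 0.42·0.8 + 0.17·4.60497e-05 + 0.41·0.999023 = 0.745607.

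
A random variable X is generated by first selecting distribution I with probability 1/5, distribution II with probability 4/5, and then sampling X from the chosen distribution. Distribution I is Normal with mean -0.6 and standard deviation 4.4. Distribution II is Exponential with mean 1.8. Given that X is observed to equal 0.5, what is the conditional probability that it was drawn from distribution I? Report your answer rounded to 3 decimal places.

0.050

Likelihoods f(0.5 | ·): I: 0.0878791; II: 0.420814.
Posterior ∝ prior × likelihood. Numerator for I: 0.2·0.0878791 = 0.0175758.
Normalizing constant: 0.2·0.0878791 + 0.8·0.420814 = 0.354227.
P(I | observation) = 0.0175758 / 0.354227 = 0.0496174.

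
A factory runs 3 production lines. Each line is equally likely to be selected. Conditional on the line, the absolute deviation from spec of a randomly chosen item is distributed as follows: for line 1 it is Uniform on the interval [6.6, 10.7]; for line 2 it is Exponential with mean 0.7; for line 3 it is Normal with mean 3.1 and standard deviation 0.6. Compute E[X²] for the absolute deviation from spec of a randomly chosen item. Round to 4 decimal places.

For each component E[X²] = Var + (mean)², giving 1: 76.2233; 2: 0.98; 3: 9.97.
Overall E[X²] = 0.333333·76.2233 + 0.333333·0.98 + 0.333333·9.97 = 29.0578.

29.0578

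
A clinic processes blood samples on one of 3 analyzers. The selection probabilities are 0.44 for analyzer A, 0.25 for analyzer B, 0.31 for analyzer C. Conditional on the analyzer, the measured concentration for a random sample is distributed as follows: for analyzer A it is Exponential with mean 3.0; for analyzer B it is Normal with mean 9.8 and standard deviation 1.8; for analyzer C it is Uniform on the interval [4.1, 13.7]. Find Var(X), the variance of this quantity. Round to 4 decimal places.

17.0481

Per component, A: μ=3, E[X²]=18; B: μ=9.8, E[X²]=99.28; C: μ=8.9, E[X²]=86.89.
E[X] = 0.44·3 + 0.25·9.8 + 0.31·8.9 = 6.529.
E[X²] = 0.44·18 + 0.25·99.28 + 0.31·86.89 = 59.6759.
Var(X) = E[X²] − (E[X])² = 59.6759 − 42.6278 = 17.0481.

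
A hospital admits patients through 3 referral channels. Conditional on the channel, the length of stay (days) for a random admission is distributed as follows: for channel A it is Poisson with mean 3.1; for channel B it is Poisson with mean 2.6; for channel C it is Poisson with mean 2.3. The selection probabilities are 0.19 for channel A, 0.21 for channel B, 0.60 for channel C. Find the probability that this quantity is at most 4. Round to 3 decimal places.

0.886

Conditional on each channel, P(X ≤ 4): A: 0.798189; B: 0.877423; C: 0.916249.
By total probability, P(X ≤ 4) = 0.19·0.798189 + 0.21·0.877423 + 0.6·0.916249 = 0.885664.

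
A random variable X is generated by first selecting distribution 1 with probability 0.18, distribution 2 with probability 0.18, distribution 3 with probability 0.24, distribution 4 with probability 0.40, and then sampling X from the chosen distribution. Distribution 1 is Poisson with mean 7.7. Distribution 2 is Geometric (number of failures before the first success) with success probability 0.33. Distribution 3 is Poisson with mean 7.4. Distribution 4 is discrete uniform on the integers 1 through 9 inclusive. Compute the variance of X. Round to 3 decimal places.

Per component, 1: μ=7.7, E[X²]=66.99; 2: μ=2.0303, E[X²]=10.2746; 3: μ=7.4, E[X²]=62.16; 4: μ=5, E[X²]=31.6667.
E[X] = 0.18·7.7 + 0.18·2.0303 + 0.24·7.4 + 0.4·5 = 5.52745.
E[X²] = 0.18·66.99 + 0.18·10.2746 + 0.24·62.16 + 0.4·31.6667 = 41.4927.
Var(X) = E[X²] − (E[X])² = 41.4927 − 30.5528 = 10.9399.

10.940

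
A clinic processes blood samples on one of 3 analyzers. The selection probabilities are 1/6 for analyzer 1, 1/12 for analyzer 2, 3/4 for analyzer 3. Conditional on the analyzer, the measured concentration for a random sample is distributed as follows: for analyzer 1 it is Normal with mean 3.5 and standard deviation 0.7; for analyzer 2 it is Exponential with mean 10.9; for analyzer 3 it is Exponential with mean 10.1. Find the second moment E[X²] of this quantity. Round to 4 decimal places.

174.9400

For each component E[X²] = Var + (mean)², giving 1: 12.74; 2: 237.62; 3: 204.02.
Overall E[X²] = 0.166667·12.74 + 0.0833333·237.62 + 0.75·204.02 = 174.94.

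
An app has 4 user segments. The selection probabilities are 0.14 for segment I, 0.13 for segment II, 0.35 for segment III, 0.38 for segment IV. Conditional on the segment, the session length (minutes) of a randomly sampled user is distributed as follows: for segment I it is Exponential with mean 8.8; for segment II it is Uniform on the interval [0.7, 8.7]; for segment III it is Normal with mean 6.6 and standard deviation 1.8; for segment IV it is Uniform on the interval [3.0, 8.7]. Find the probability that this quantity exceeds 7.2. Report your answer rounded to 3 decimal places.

Conditional on each segment, P(X > 7.2): I: 0.441233; II: 0.1875; III: 0.369441; IV: 0.263158.
By total probability, P(X > 7.2) = 0.14·0.441233 + 0.13·0.1875 + 0.35·0.369441 + 0.38·0.263158 = 0.315452.

0.315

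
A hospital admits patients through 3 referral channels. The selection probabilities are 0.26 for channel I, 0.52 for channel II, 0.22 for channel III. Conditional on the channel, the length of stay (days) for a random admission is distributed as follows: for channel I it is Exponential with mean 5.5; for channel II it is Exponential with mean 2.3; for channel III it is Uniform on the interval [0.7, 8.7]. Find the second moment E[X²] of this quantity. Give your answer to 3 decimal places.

For each component E[X²] = Var + (mean)², giving I: 60.5; II: 10.58; III: 27.4233.
Overall E[X²] = 0.26·60.5 + 0.52·10.58 + 0.22·27.4233 = 27.2647.

27.265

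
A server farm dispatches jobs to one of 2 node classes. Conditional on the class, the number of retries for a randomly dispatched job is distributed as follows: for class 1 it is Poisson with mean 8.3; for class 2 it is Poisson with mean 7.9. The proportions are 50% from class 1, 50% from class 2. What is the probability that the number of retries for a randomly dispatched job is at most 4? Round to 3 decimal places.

Conditional on each class, P(X ≤ 4): 1: 0.0836969; 2: 0.105503.
By total probability, P(X ≤ 4) = 0.5·0.0836969 + 0.5·0.105503 = 0.0945998.

0.095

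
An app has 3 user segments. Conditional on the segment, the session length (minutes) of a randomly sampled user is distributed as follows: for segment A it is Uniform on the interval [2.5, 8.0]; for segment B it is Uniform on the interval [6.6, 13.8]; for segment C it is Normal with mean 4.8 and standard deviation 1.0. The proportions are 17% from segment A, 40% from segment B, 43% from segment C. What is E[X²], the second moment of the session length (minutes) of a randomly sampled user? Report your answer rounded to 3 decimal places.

58.795

For each component E[X²] = Var + (mean)², giving A: 30.0833; B: 108.36; C: 24.04.
Overall E[X²] = 0.17·30.0833 + 0.4·108.36 + 0.43·24.04 = 58.7954.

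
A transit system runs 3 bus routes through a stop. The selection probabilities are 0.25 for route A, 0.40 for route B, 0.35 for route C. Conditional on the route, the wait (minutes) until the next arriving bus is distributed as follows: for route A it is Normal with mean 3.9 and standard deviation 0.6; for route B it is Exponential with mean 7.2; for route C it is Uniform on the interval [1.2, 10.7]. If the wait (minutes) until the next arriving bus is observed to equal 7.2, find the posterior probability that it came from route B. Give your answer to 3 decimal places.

0.357

Likelihoods f(7.2 | ·): A: 1.79496e-07; B: 0.0510944; C: 0.105263.
Posterior ∝ prior × likelihood. Numerator for B: 0.4·0.0510944 = 0.0204377.
Normalizing constant: 0.25·1.79496e-07 + 0.4·0.0510944 + 0.35·0.105263 = 0.0572799.
P(B | observation) = 0.0204377 / 0.0572799 = 0.356805.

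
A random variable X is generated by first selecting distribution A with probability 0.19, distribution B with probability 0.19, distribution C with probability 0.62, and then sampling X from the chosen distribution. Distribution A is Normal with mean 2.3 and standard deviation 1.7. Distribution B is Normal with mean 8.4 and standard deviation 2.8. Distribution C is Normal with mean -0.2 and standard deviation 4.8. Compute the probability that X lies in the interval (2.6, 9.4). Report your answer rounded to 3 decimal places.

0.359

Conditional on each component, P(2.6 < X < 9.4): A: 0.429947; B: 0.620348; C: 0.257084.
By total probability, P(2.6 < X < 9.4) = 0.19·0.429947 + 0.19·0.620348 + 0.62·0.257084 = 0.358948.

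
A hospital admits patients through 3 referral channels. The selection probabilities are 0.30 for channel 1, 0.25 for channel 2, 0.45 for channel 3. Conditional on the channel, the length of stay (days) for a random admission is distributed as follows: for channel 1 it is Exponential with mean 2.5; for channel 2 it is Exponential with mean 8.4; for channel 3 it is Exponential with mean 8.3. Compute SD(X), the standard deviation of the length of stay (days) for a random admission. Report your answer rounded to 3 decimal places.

7.594

Per component, 1: μ=2.5, E[X²]=12.5; 2: μ=8.4, E[X²]=141.12; 3: μ=8.3, E[X²]=137.78.
E[X] = 0.3·2.5 + 0.25·8.4 + 0.45·8.3 = 6.585.
E[X²] = 0.3·12.5 + 0.25·141.12 + 0.45·137.78 = 101.031.
Var(X) = E[X²] − (E[X])² = 101.031 − 43.3622 = 57.6688.
SD(X) = √57.6688 = 7.594.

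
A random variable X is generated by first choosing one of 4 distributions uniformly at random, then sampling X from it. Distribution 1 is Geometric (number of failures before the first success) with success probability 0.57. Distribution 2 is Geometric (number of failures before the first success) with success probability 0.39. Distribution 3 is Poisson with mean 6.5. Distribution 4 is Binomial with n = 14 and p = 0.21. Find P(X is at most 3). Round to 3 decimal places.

Conditional on each component, P(X ≤ 3): 1: 0.965812; 2: 0.861542; 3: 0.11185; 4: 0.663414.
By total probability, P(X ≤ 3) = 0.25·0.965812 + 0.25·0.861542 + 0.25·0.11185 + 0.25·0.663414 = 0.650654.

0.651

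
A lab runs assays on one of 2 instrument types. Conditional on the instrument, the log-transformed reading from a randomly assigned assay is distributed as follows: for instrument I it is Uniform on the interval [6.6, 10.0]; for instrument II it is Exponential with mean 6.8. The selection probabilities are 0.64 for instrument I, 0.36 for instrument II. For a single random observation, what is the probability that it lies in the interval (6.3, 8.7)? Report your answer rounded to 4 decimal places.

0.4377

Conditional on each instrument, P(6.3 < X < 8.7): I: 0.617647; II: 0.117748.
By total probability, P(6.3 < X < 8.7) = 0.64·0.617647 + 0.36·0.117748 = 0.437683.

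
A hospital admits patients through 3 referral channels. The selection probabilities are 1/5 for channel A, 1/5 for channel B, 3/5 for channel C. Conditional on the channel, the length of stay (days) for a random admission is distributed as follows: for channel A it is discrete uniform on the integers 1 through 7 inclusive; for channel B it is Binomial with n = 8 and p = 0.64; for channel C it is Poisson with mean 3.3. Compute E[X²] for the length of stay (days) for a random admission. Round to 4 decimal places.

For each component E[X²] = Var + (mean)², giving A: 20; B: 28.0576; C: 14.19.
Overall E[X²] = 0.2·20 + 0.2·28.0576 + 0.6·14.19 = 18.1255.

18.1255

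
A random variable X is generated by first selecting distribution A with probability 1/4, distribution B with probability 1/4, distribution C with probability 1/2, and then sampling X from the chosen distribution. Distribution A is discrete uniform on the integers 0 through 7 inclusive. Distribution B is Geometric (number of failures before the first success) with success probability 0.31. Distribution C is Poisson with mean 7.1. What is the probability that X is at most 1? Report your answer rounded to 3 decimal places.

0.197

Conditional on each component, P(X ≤ 1): A: 0.25; B: 0.5239; C: 0.00668335.
By total probability, P(X ≤ 1) = 0.25·0.25 + 0.25·0.5239 + 0.5·0.00668335 = 0.196817.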